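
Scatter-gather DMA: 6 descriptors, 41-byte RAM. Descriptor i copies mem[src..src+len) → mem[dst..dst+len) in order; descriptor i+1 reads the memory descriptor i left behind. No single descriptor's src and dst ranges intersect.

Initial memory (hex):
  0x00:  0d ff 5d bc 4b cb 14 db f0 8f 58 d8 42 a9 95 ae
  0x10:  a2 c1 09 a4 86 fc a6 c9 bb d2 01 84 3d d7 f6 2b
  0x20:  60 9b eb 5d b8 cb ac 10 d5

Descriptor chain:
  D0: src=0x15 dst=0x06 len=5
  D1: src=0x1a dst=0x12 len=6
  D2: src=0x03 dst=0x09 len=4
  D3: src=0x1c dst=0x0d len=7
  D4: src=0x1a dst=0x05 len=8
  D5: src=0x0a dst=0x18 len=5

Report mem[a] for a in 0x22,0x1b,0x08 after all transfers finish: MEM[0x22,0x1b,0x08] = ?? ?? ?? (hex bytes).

MEM[0x22,0x1b,0x08] = eb 3d d7

[0] 0x15->0x06 len=5 : fc a6 c9 bb d2
[1] 0x1a->0x12 len=6 : 01 84 3d d7 f6 2b
[2] 0x03->0x09 len=4 : bc 4b cb fc
[3] 0x1c->0x0d len=7 : 3d d7 f6 2b 60 9b eb
[4] 0x1a->0x05 len=8 : 01 84 3d d7 f6 2b 60 9b
[5] 0x0a->0x18 len=5 : 2b 60 9b 3d d7
query mem[0x22]=0xeb, mem[0x1b]=0x3d, mem[0x08]=0xd7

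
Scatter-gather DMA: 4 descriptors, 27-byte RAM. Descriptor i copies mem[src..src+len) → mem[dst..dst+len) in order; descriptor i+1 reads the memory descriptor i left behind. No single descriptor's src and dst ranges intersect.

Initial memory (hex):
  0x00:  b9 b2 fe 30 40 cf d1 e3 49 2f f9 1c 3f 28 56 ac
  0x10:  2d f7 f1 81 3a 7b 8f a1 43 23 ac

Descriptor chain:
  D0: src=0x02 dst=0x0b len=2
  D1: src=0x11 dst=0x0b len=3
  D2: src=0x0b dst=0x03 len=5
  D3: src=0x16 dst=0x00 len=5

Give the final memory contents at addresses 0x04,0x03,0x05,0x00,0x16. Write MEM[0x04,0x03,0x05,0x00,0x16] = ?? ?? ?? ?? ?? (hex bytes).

MEM[0x04,0x03,0x05,0x00,0x16] = ac 23 81 8f 8f

D0: mem[0x0b..0x0c] <- [fe 30]
D1: mem[0x0b..0x0d] <- [f7 f1 81]
D2: mem[0x03..0x07] <- [f7 f1 81 56 ac]
D3: mem[0x00..0x04] <- [8f a1 43 23 ac]
query mem[0x04]=0xac, mem[0x03]=0x23, mem[0x05]=0x81, mem[0x00]=0x8f, mem[0x16]=0x8f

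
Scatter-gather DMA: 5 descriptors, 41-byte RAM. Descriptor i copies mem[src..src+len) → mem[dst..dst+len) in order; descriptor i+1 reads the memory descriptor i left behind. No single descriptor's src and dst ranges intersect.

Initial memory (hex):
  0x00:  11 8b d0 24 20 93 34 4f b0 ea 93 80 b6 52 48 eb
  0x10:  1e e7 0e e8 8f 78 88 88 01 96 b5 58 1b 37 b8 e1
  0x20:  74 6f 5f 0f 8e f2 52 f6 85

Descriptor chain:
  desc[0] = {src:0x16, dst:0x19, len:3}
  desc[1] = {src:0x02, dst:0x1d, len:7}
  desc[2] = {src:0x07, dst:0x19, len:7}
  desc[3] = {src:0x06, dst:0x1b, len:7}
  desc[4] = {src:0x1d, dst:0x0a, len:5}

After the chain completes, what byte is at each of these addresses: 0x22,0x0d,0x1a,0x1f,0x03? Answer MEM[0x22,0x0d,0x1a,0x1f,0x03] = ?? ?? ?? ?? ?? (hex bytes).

MEM[0x22,0x0d,0x1a,0x1f,0x03] = 4f 80 b0 93 24

#0 dst[0x19+3] := {0x88,0x88,0x01}
#1 dst[0x1d+7] := {0xd0,0x24,0x20,0x93,0x34,0x4f,0xb0}
#2 dst[0x19+7] := {0x4f,0xb0,0xea,0x93,0x80,0xb6,0x52}
#3 dst[0x1b+7] := {0x34,0x4f,0xb0,0xea,0x93,0x80,0xb6}
#4 dst[0x0a+5] := {0xb0,0xea,0x93,0x80,0xb6}
query mem[0x22]=0x4f, mem[0x0d]=0x80, mem[0x1a]=0xb0, mem[0x1f]=0x93, mem[0x03]=0x24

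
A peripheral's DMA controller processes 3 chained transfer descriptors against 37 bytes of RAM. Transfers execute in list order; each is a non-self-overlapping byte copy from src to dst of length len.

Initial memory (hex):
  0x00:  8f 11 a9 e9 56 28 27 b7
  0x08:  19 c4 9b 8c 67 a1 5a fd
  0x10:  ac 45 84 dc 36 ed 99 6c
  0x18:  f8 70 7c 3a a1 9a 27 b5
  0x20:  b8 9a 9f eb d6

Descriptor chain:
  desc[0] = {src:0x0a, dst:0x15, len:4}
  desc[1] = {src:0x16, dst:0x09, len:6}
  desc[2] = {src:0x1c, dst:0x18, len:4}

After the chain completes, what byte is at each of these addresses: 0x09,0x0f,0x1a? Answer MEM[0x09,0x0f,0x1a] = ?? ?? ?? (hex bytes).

  after D0: wrote 4B at 0x15 = 9b8c67a1
  after D1: wrote 6B at 0x09 = 8c67a1707c3a
  after D2: wrote 4B at 0x18 = a19a27b5
query mem[0x09]=0x8c, mem[0x0f]=0xfd, mem[0x1a]=0x27

MEM[0x09,0x0f,0x1a] = 8c fd 27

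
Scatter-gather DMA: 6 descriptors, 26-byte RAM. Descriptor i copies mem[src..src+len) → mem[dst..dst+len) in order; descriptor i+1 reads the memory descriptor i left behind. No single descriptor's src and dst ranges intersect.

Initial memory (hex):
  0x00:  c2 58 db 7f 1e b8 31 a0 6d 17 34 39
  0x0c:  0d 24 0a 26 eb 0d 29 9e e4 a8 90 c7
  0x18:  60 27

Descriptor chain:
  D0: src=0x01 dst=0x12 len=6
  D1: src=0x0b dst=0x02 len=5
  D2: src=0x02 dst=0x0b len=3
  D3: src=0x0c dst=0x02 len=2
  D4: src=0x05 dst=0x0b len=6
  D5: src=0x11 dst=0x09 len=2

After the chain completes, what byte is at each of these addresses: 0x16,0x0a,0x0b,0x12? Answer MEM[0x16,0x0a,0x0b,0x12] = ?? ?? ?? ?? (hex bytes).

MEM[0x16,0x0a,0x0b,0x12] = b8 58 0a 58

#0 dst[0x12+6] := {0x58,0xdb,0x7f,0x1e,0xb8,0x31}
#1 dst[0x02+5] := {0x39,0x0d,0x24,0x0a,0x26}
#2 dst[0x0b+3] := {0x39,0x0d,0x24}
#3 dst[0x02+2] := {0x0d,0x24}
#4 dst[0x0b+6] := {0x0a,0x26,0xa0,0x6d,0x17,0x34}
#5 dst[0x09+2] := {0x0d,0x58}
query mem[0x16]=0xb8, mem[0x0a]=0x58, mem[0x0b]=0x0a, mem[0x12]=0x58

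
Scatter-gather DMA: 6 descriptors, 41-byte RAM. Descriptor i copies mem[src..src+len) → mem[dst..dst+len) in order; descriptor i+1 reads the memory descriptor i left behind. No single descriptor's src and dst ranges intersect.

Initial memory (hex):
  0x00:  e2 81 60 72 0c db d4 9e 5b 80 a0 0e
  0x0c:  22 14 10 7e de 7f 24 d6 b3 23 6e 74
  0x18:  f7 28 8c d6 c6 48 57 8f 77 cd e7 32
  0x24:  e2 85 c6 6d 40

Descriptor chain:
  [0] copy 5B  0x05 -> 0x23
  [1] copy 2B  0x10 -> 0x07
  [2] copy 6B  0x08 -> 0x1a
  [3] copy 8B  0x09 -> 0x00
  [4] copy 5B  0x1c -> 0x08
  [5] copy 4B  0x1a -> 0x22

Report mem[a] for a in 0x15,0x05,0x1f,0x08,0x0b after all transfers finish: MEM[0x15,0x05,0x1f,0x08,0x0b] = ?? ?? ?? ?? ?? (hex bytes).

#0 dst[0x23+5] := {0xdb,0xd4,0x9e,0x5b,0x80}
#1 dst[0x07+2] := {0xde,0x7f}
#2 dst[0x1a+6] := {0x7f,0x80,0xa0,0x0e,0x22,0x14}
#3 dst[0x00+8] := {0x80,0xa0,0x0e,0x22,0x14,0x10,0x7e,0xde}
#4 dst[0x08+5] := {0xa0,0x0e,0x22,0x14,0x77}
#5 dst[0x22+4] := {0x7f,0x80,0xa0,0x0e}
query mem[0x15]=0x23, mem[0x05]=0x10, mem[0x1f]=0x14, mem[0x08]=0xa0, mem[0x0b]=0x14

MEM[0x15,0x05,0x1f,0x08,0x0b] = 23 10 14 a0 14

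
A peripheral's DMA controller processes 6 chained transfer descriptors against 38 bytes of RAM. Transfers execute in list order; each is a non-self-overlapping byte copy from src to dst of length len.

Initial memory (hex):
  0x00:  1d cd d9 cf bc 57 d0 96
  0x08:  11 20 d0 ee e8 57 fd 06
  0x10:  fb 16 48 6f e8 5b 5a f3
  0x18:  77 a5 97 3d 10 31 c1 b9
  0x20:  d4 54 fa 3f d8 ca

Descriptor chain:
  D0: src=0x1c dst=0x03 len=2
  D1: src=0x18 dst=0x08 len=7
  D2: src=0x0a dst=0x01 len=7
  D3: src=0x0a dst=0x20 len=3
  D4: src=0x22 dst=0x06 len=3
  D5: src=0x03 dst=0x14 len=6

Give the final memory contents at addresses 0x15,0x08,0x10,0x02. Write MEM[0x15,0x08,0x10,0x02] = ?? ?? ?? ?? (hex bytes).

#0 dst[0x03+2] := {0x10,0x31}
#1 dst[0x08+7] := {0x77,0xa5,0x97,0x3d,0x10,0x31,0xc1}
#2 dst[0x01+7] := {0x97,0x3d,0x10,0x31,0xc1,0x06,0xfb}
#3 dst[0x20+3] := {0x97,0x3d,0x10}
#4 dst[0x06+3] := {0x10,0x3f,0xd8}
#5 dst[0x14+6] := {0x10,0x31,0xc1,0x10,0x3f,0xd8}
query mem[0x15]=0x31, mem[0x08]=0xd8, mem[0x10]=0xfb, mem[0x02]=0x3d

MEM[0x15,0x08,0x10,0x02] = 31 d8 fb 3d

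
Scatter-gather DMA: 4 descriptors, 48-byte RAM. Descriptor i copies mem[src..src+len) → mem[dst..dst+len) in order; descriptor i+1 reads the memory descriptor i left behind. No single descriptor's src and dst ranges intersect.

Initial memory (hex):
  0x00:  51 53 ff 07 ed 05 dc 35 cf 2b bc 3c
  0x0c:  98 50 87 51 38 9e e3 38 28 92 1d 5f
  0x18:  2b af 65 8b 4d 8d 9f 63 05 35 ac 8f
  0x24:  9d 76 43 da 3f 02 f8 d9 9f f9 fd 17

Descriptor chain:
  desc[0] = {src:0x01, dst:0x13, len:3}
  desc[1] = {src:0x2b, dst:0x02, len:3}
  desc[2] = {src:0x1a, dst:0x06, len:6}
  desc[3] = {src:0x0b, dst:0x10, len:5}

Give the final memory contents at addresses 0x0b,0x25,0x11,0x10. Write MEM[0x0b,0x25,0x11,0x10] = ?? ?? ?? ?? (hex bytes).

MEM[0x0b,0x25,0x11,0x10] = 63 76 98 63

D0: mem[0x13..0x15] <- [53 ff 07]
D1: mem[0x02..0x04] <- [d9 9f f9]
D2: mem[0x06..0x0b] <- [65 8b 4d 8d 9f 63]
D3: mem[0x10..0x14] <- [63 98 50 87 51]
query mem[0x0b]=0x63, mem[0x25]=0x76, mem[0x11]=0x98, mem[0x10]=0x63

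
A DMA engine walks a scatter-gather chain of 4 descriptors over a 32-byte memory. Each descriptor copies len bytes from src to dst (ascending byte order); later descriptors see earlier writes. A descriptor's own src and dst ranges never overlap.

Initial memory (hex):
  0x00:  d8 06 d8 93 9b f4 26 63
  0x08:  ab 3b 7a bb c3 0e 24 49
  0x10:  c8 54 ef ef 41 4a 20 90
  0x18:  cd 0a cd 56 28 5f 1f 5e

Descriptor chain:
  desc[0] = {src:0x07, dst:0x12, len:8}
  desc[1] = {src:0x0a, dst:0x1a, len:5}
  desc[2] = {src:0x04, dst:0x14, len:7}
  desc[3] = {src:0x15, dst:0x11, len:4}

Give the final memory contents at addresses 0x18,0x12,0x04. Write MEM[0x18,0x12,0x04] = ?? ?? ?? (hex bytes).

MEM[0x18,0x12,0x04] = ab 26 9b

D0: mem[0x12..0x19] <- [63 ab 3b 7a bb c3 0e 24]
D1: mem[0x1a..0x1e] <- [7a bb c3 0e 24]
D2: mem[0x14..0x1a] <- [9b f4 26 63 ab 3b 7a]
D3: mem[0x11..0x14] <- [f4 26 63 ab]
query mem[0x18]=0xab, mem[0x12]=0x26, mem[0x04]=0x9b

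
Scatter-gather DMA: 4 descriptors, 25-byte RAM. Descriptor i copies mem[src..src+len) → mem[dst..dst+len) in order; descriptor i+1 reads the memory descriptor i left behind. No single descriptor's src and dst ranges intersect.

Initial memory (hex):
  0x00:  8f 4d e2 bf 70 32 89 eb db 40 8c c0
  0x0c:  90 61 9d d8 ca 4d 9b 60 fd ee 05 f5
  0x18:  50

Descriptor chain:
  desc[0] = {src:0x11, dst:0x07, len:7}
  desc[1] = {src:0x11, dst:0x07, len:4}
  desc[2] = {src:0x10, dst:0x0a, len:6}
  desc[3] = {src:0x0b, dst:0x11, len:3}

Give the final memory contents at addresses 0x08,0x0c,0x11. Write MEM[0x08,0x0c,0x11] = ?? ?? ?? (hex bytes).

[0] 0x11->0x07 len=7 : 4d 9b 60 fd ee 05 f5
[1] 0x11->0x07 len=4 : 4d 9b 60 fd
[2] 0x10->0x0a len=6 : ca 4d 9b 60 fd ee
[3] 0x0b->0x11 len=3 : 4d 9b 60
query mem[0x08]=0x9b, mem[0x0c]=0x9b, mem[0x11]=0x4d

MEM[0x08,0x0c,0x11] = 9b 9b 4d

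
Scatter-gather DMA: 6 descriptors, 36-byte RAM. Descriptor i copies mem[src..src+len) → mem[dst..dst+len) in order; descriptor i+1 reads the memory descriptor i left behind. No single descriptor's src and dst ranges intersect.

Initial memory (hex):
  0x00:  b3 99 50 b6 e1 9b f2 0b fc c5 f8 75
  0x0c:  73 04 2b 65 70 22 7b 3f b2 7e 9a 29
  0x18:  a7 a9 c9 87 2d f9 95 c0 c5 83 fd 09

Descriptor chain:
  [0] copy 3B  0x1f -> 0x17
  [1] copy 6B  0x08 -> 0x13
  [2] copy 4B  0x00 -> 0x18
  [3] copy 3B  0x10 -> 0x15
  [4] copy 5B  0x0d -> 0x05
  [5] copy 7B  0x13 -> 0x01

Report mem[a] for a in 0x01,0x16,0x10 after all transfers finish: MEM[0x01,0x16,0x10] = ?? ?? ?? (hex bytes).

MEM[0x01,0x16,0x10] = fc 22 70

#0 dst[0x17+3] := {0xc0,0xc5,0x83}
#1 dst[0x13+6] := {0xfc,0xc5,0xf8,0x75,0x73,0x04}
#2 dst[0x18+4] := {0xb3,0x99,0x50,0xb6}
#3 dst[0x15+3] := {0x70,0x22,0x7b}
#4 dst[0x05+5] := {0x04,0x2b,0x65,0x70,0x22}
#5 dst[0x01+7] := {0xfc,0xc5,0x70,0x22,0x7b,0xb3,0x99}
query mem[0x01]=0xfc, mem[0x16]=0x22, mem[0x10]=0x70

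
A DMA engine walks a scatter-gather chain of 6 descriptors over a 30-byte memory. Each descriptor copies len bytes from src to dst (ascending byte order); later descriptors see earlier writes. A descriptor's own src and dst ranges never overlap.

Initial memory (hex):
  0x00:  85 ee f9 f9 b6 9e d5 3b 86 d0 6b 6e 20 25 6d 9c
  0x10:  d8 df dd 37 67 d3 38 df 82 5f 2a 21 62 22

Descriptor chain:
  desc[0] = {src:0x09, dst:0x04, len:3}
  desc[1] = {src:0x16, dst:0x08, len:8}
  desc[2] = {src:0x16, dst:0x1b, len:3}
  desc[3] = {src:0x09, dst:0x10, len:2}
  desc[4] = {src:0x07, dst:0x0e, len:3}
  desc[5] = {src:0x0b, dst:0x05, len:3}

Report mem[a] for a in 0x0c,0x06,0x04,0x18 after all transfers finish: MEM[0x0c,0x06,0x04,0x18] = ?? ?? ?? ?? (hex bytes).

MEM[0x0c,0x06,0x04,0x18] = 2a 2a d0 82

[0] 0x09->0x04 len=3 : d0 6b 6e
[1] 0x16->0x08 len=8 : 38 df 82 5f 2a 21 62 22
[2] 0x16->0x1b len=3 : 38 df 82
[3] 0x09->0x10 len=2 : df 82
[4] 0x07->0x0e len=3 : 3b 38 df
[5] 0x0b->0x05 len=3 : 5f 2a 21
query mem[0x0c]=0x2a, mem[0x06]=0x2a, mem[0x04]=0xd0, mem[0x18]=0x82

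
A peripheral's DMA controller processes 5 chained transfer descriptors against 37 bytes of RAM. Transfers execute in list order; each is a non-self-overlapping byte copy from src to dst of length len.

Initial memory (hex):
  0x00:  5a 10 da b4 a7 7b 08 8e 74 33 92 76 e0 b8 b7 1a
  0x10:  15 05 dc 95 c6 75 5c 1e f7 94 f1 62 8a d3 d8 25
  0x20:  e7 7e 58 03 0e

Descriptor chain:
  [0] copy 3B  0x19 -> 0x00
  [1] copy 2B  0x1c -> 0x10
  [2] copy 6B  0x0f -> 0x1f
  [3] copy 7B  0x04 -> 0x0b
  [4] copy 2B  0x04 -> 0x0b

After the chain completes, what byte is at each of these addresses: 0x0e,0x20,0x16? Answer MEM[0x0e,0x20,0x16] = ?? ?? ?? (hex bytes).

[0] 0x19->0x00 len=3 : 94 f1 62
[1] 0x1c->0x10 len=2 : 8a d3
[2] 0x0f->0x1f len=6 : 1a 8a d3 dc 95 c6
[3] 0x04->0x0b len=7 : a7 7b 08 8e 74 33 92
[4] 0x04->0x0b len=2 : a7 7b
query mem[0x0e]=0x8e, mem[0x20]=0x8a, mem[0x16]=0x5c

MEM[0x0e,0x20,0x16] = 8e 8a 5c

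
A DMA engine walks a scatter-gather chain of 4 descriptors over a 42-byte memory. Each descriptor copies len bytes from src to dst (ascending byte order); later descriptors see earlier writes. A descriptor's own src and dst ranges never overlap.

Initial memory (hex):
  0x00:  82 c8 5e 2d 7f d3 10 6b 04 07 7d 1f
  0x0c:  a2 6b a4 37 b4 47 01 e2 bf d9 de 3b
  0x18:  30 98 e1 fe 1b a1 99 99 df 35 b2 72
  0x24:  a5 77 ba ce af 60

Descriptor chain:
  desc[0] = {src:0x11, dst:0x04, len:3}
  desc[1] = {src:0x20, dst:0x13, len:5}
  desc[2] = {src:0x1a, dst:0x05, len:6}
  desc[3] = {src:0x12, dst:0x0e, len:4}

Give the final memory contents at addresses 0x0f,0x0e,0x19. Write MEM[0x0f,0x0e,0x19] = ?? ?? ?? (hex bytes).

MEM[0x0f,0x0e,0x19] = df 01 98

#0 dst[0x04+3] := {0x47,0x01,0xe2}
#1 dst[0x13+5] := {0xdf,0x35,0xb2,0x72,0xa5}
#2 dst[0x05+6] := {0xe1,0xfe,0x1b,0xa1,0x99,0x99}
#3 dst[0x0e+4] := {0x01,0xdf,0x35,0xb2}
query mem[0x0f]=0xdf, mem[0x0e]=0x01, mem[0x19]=0x98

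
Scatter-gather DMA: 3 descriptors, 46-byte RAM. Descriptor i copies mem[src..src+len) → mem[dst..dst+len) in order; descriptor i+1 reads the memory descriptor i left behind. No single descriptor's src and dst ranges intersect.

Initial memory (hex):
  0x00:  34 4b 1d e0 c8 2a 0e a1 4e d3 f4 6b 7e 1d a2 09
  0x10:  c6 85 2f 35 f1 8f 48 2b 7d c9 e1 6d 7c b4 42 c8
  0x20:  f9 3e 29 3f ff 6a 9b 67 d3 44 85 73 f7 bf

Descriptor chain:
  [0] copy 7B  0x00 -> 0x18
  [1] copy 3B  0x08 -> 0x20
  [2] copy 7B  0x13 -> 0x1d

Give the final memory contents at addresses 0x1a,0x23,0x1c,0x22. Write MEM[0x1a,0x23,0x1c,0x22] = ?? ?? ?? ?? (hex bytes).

[0] 0x00->0x18 len=7 : 34 4b 1d e0 c8 2a 0e
[1] 0x08->0x20 len=3 : 4e d3 f4
[2] 0x13->0x1d len=7 : 35 f1 8f 48 2b 34 4b
query mem[0x1a]=0x1d, mem[0x23]=0x4b, mem[0x1c]=0xc8, mem[0x22]=0x34

MEM[0x1a,0x23,0x1c,0x22] = 1d 4b c8 34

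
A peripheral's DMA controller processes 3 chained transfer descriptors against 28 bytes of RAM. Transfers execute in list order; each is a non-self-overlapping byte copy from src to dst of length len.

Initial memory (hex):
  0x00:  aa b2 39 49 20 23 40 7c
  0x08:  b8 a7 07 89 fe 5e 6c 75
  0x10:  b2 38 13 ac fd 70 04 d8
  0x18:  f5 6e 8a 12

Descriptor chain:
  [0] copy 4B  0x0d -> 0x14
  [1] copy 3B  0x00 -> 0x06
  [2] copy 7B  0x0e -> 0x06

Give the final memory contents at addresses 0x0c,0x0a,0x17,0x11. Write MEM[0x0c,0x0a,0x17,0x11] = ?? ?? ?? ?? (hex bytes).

MEM[0x0c,0x0a,0x17,0x11] = 5e 13 b2 38

#0 dst[0x14+4] := {0x5e,0x6c,0x75,0xb2}
#1 dst[0x06+3] := {0xaa,0xb2,0x39}
#2 dst[0x06+7] := {0x6c,0x75,0xb2,0x38,0x13,0xac,0x5e}
query mem[0x0c]=0x5e, mem[0x0a]=0x13, mem[0x17]=0xb2, mem[0x11]=0x38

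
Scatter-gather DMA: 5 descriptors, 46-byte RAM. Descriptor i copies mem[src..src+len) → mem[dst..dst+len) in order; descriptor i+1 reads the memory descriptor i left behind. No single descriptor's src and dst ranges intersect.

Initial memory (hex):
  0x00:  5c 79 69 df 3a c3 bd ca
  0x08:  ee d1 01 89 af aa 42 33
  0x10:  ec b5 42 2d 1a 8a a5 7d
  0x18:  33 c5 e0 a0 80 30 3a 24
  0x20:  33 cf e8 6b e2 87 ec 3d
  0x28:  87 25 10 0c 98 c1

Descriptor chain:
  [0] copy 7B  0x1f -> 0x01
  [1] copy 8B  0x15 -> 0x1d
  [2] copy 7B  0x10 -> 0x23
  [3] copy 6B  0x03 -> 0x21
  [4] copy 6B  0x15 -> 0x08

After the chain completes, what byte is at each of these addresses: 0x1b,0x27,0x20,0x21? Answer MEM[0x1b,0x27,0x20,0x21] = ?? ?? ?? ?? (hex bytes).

MEM[0x1b,0x27,0x20,0x21] = a0 1a 33 cf

  after D0: wrote 7B at 0x01 = 2433cfe86be287
  after D1: wrote 8B at 0x1d = 8aa57d33c5e0a080
  after D2: wrote 7B at 0x23 = ecb5422d1a8aa5
  after D3: wrote 6B at 0x21 = cfe86be287ee
  after D4: wrote 6B at 0x08 = 8aa57d33c5e0
query mem[0x1b]=0xa0, mem[0x27]=0x1a, mem[0x20]=0x33, mem[0x21]=0xcf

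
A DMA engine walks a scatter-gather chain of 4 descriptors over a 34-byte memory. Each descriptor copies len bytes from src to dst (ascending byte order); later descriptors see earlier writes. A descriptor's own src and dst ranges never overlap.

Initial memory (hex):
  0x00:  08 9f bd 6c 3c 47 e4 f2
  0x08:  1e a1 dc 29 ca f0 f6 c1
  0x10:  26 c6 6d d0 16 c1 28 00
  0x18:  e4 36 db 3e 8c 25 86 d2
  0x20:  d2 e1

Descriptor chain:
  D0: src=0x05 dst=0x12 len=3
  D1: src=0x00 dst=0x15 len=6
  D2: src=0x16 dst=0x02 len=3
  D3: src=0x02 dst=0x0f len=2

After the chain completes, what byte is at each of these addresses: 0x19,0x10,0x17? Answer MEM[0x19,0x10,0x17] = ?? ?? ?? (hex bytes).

D0: mem[0x12..0x14] <- [47 e4 f2]
D1: mem[0x15..0x1a] <- [08 9f bd 6c 3c 47]
D2: mem[0x02..0x04] <- [9f bd 6c]
D3: mem[0x0f..0x10] <- [9f bd]
query mem[0x19]=0x3c, mem[0x10]=0xbd, mem[0x17]=0xbd

MEM[0x19,0x10,0x17] = 3c bd bd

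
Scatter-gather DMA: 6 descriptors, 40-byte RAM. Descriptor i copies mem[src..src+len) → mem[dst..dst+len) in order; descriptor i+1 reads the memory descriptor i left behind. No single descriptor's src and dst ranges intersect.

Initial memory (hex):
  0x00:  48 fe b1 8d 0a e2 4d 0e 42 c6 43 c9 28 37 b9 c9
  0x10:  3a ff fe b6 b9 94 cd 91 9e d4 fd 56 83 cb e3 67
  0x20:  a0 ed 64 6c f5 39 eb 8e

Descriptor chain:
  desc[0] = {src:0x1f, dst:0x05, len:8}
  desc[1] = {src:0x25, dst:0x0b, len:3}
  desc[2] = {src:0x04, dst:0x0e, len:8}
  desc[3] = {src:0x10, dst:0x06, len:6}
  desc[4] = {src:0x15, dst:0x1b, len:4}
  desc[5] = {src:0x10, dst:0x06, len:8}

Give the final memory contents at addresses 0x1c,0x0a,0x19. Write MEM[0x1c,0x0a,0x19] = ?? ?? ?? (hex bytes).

#0 dst[0x05+8] := {0x67,0xa0,0xed,0x64,0x6c,0xf5,0x39,0xeb}
#1 dst[0x0b+3] := {0x39,0xeb,0x8e}
#2 dst[0x0e+8] := {0x0a,0x67,0xa0,0xed,0x64,0x6c,0xf5,0x39}
#3 dst[0x06+6] := {0xa0,0xed,0x64,0x6c,0xf5,0x39}
#4 dst[0x1b+4] := {0x39,0xcd,0x91,0x9e}
#5 dst[0x06+8] := {0xa0,0xed,0x64,0x6c,0xf5,0x39,0xcd,0x91}
query mem[0x1c]=0xcd, mem[0x0a]=0xf5, mem[0x19]=0xd4

MEM[0x1c,0x0a,0x19] = cd f5 d4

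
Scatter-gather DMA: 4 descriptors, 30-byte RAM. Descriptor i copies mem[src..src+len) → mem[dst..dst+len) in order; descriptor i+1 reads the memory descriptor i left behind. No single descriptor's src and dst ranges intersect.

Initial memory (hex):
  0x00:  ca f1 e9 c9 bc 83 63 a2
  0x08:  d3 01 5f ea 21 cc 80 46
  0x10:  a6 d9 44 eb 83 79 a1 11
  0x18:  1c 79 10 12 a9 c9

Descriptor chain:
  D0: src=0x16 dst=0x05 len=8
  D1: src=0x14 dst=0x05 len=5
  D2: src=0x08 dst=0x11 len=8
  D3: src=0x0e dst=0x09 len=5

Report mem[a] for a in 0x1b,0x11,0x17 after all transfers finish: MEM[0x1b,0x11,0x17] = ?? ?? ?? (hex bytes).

MEM[0x1b,0x11,0x17] = 12 11 80

  after D0: wrote 8B at 0x05 = a1111c791012a9c9
  after D1: wrote 5B at 0x05 = 8379a1111c
  after D2: wrote 8B at 0x11 = 111c12a9c9cc8046
  after D3: wrote 5B at 0x09 = 8046a6111c
query mem[0x1b]=0x12, mem[0x11]=0x11, mem[0x17]=0x80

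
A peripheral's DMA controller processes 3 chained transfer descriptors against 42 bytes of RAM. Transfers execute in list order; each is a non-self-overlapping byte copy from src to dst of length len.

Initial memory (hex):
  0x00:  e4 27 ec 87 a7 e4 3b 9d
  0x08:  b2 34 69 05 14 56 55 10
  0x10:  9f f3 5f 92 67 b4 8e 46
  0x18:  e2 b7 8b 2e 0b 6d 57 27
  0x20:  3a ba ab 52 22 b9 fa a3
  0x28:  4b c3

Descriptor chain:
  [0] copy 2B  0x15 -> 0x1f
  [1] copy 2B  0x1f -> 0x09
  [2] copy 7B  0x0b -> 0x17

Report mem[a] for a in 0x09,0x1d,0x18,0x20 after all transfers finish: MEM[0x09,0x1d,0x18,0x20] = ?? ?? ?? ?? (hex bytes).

#0 dst[0x1f+2] := {0xb4,0x8e}
#1 dst[0x09+2] := {0xb4,0x8e}
#2 dst[0x17+7] := {0x05,0x14,0x56,0x55,0x10,0x9f,0xf3}
query mem[0x09]=0xb4, mem[0x1d]=0xf3, mem[0x18]=0x14, mem[0x20]=0x8e

MEM[0x09,0x1d,0x18,0x20] = b4 f3 14 8e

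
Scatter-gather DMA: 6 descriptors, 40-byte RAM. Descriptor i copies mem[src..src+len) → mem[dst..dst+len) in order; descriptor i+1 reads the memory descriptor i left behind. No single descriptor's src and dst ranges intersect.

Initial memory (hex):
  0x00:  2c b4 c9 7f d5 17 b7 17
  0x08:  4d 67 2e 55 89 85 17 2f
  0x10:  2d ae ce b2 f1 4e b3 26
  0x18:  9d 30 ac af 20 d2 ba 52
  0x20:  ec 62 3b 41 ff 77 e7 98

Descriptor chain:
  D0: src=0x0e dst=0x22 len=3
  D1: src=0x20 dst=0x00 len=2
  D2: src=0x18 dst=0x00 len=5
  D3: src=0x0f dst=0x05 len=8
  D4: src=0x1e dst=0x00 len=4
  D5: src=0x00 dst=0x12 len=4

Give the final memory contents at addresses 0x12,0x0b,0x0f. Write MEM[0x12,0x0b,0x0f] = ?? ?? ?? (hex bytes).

#0 dst[0x22+3] := {0x17,0x2f,0x2d}
#1 dst[0x00+2] := {0xec,0x62}
#2 dst[0x00+5] := {0x9d,0x30,0xac,0xaf,0x20}
#3 dst[0x05+8] := {0x2f,0x2d,0xae,0xce,0xb2,0xf1,0x4e,0xb3}
#4 dst[0x00+4] := {0xba,0x52,0xec,0x62}
#5 dst[0x12+4] := {0xba,0x52,0xec,0x62}
query mem[0x12]=0xba, mem[0x0b]=0x4e, mem[0x0f]=0x2f

MEM[0x12,0x0b,0x0f] = ba 4e 2f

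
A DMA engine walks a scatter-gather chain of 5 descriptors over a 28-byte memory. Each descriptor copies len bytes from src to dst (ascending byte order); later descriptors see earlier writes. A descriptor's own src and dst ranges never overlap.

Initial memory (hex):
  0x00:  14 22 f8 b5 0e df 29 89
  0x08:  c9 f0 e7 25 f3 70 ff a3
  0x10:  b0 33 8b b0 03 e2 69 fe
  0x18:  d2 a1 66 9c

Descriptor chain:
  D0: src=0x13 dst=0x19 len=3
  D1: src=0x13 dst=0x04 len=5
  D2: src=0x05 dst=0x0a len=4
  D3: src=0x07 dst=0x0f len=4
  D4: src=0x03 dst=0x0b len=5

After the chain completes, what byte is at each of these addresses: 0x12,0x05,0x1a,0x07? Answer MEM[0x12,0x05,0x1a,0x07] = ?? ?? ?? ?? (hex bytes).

MEM[0x12,0x05,0x1a,0x07] = 03 03 03 69

[0] 0x13->0x19 len=3 : b0 03 e2
[1] 0x13->0x04 len=5 : b0 03 e2 69 fe
[2] 0x05->0x0a len=4 : 03 e2 69 fe
[3] 0x07->0x0f len=4 : 69 fe f0 03
[4] 0x03->0x0b len=5 : b5 b0 03 e2 69
query mem[0x12]=0x03, mem[0x05]=0x03, mem[0x1a]=0x03, mem[0x07]=0x69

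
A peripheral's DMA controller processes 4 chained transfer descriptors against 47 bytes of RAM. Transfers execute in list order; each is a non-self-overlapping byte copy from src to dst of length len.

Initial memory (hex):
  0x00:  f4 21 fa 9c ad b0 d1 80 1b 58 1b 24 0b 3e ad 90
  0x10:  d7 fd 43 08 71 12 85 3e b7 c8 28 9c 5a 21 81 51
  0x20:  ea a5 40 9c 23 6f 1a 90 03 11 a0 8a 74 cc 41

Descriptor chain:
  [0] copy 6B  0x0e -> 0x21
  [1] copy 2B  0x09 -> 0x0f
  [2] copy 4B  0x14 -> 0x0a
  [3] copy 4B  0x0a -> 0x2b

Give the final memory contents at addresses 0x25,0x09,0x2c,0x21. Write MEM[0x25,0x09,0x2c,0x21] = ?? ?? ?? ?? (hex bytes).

[0] 0x0e->0x21 len=6 : ad 90 d7 fd 43 08
[1] 0x09->0x0f len=2 : 58 1b
[2] 0x14->0x0a len=4 : 71 12 85 3e
[3] 0x0a->0x2b len=4 : 71 12 85 3e
query mem[0x25]=0x43, mem[0x09]=0x58, mem[0x2c]=0x12, mem[0x21]=0xad

MEM[0x25,0x09,0x2c,0x21] = 43 58 12 ad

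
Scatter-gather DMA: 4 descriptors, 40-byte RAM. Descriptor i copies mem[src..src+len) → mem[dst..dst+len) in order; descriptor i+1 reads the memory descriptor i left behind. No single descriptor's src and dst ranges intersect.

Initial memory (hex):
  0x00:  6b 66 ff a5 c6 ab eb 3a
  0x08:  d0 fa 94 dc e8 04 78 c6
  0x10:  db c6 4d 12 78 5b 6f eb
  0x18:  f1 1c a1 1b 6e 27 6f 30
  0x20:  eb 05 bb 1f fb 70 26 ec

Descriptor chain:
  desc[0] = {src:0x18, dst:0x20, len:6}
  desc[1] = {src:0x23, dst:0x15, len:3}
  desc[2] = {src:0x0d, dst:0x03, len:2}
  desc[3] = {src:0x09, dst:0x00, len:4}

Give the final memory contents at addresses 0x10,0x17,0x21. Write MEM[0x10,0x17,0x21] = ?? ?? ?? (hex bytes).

#0 dst[0x20+6] := {0xf1,0x1c,0xa1,0x1b,0x6e,0x27}
#1 dst[0x15+3] := {0x1b,0x6e,0x27}
#2 dst[0x03+2] := {0x04,0x78}
#3 dst[0x00+4] := {0xfa,0x94,0xdc,0xe8}
query mem[0x10]=0xdb, mem[0x17]=0x27, mem[0x21]=0x1c

MEM[0x10,0x17,0x21] = db 27 1c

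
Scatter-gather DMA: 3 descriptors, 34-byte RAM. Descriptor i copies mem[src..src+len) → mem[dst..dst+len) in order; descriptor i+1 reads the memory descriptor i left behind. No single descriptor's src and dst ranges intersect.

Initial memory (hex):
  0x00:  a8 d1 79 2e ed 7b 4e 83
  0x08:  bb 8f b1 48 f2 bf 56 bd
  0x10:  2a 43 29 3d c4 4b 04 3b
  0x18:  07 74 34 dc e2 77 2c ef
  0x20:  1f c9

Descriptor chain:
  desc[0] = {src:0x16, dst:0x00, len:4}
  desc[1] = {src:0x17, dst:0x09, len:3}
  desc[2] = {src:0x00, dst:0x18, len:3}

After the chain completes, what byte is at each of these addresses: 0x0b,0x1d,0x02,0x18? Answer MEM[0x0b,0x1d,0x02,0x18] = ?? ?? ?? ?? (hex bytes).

MEM[0x0b,0x1d,0x02,0x18] = 74 77 07 04

  after D0: wrote 4B at 0x00 = 043b0774
  after D1: wrote 3B at 0x09 = 3b0774
  after D2: wrote 3B at 0x18 = 043b07
query mem[0x0b]=0x74, mem[0x1d]=0x77, mem[0x02]=0x07, mem[0x18]=0x04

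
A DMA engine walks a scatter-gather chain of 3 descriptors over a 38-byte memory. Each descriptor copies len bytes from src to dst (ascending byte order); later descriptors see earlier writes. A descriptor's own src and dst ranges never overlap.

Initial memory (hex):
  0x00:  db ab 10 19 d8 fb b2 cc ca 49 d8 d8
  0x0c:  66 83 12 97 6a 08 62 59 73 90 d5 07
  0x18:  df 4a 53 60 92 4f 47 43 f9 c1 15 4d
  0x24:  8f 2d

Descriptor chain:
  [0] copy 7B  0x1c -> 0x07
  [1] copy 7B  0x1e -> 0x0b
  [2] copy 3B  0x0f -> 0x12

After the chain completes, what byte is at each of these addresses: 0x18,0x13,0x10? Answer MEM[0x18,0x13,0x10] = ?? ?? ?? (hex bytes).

  after D0: wrote 7B at 0x07 = 924f4743f9c115
  after D1: wrote 7B at 0x0b = 4743f9c1154d8f
  after D2: wrote 3B at 0x12 = 154d8f
query mem[0x18]=0xdf, mem[0x13]=0x4d, mem[0x10]=0x4d

MEM[0x18,0x13,0x10] = df 4d 4d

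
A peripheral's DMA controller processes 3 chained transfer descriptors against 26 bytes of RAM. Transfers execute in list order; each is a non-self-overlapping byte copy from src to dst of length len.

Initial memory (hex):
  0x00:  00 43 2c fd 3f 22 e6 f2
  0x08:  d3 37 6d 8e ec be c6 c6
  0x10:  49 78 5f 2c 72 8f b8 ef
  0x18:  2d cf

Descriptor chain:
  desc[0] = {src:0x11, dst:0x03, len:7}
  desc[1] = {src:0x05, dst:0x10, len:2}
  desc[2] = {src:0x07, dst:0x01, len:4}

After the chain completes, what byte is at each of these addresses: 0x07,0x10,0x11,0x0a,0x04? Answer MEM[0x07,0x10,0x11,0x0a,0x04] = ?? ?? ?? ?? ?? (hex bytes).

MEM[0x07,0x10,0x11,0x0a,0x04] = 8f 2c 72 6d 6d

[0] 0x11->0x03 len=7 : 78 5f 2c 72 8f b8 ef
[1] 0x05->0x10 len=2 : 2c 72
[2] 0x07->0x01 len=4 : 8f b8 ef 6d
query mem[0x07]=0x8f, mem[0x10]=0x2c, mem[0x11]=0x72, mem[0x0a]=0x6d, mem[0x04]=0x6d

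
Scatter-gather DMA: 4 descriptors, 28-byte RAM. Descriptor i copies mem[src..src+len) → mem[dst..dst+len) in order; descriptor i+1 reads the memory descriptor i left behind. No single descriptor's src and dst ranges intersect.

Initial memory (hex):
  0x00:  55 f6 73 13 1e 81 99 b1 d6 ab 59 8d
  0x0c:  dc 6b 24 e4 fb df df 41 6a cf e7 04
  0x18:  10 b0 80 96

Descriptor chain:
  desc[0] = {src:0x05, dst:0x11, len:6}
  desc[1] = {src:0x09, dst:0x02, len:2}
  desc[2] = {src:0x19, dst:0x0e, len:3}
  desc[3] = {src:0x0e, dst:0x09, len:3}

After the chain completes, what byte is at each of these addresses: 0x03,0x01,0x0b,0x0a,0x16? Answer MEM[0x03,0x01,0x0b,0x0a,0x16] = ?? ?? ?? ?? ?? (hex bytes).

#0 dst[0x11+6] := {0x81,0x99,0xb1,0xd6,0xab,0x59}
#1 dst[0x02+2] := {0xab,0x59}
#2 dst[0x0e+3] := {0xb0,0x80,0x96}
#3 dst[0x09+3] := {0xb0,0x80,0x96}
query mem[0x03]=0x59, mem[0x01]=0xf6, mem[0x0b]=0x96, mem[0x0a]=0x80, mem[0x16]=0x59

MEM[0x03,0x01,0x0b,0x0a,0x16] = 59 f6 96 80 59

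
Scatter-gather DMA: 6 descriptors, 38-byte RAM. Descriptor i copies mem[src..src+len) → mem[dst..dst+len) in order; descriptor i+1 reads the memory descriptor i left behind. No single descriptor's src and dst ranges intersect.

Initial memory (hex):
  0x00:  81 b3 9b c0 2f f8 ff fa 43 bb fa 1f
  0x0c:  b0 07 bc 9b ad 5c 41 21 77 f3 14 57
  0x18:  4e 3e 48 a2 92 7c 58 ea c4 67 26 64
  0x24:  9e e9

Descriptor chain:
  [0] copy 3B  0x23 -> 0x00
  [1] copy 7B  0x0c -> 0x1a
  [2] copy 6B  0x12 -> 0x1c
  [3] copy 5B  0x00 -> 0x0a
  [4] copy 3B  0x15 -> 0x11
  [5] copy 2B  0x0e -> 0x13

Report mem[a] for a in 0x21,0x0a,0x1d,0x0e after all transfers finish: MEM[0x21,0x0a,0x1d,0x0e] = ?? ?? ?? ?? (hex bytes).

  after D0: wrote 3B at 0x00 = 649ee9
  after D1: wrote 7B at 0x1a = b007bc9bad5c41
  after D2: wrote 6B at 0x1c = 412177f31457
  after D3: wrote 5B at 0x0a = 649ee9c02f
  after D4: wrote 3B at 0x11 = f31457
  after D5: wrote 2B at 0x13 = 2f9b
query mem[0x21]=0x57, mem[0x0a]=0x64, mem[0x1d]=0x21, mem[0x0e]=0x2f

MEM[0x21,0x0a,0x1d,0x0e] = 57 64 21 2f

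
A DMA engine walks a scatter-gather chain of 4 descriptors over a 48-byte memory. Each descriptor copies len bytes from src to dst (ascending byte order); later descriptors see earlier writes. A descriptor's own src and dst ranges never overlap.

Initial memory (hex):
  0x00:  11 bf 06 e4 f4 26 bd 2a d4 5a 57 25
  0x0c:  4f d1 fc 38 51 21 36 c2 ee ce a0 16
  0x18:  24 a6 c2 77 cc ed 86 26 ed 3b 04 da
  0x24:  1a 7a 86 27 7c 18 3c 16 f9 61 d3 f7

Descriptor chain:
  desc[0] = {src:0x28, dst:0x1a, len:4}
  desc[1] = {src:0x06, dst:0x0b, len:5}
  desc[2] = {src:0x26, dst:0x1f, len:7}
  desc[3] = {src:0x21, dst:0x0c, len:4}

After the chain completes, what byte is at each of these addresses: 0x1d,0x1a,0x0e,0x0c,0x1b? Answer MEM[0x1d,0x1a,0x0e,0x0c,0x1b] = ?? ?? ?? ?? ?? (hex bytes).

[0] 0x28->0x1a len=4 : 7c 18 3c 16
[1] 0x06->0x0b len=5 : bd 2a d4 5a 57
[2] 0x26->0x1f len=7 : 86 27 7c 18 3c 16 f9
[3] 0x21->0x0c len=4 : 7c 18 3c 16
query mem[0x1d]=0x16, mem[0x1a]=0x7c, mem[0x0e]=0x3c, mem[0x0c]=0x7c, mem[0x1b]=0x18

MEM[0x1d,0x1a,0x0e,0x0c,0x1b] = 16 7c 3c 7c 18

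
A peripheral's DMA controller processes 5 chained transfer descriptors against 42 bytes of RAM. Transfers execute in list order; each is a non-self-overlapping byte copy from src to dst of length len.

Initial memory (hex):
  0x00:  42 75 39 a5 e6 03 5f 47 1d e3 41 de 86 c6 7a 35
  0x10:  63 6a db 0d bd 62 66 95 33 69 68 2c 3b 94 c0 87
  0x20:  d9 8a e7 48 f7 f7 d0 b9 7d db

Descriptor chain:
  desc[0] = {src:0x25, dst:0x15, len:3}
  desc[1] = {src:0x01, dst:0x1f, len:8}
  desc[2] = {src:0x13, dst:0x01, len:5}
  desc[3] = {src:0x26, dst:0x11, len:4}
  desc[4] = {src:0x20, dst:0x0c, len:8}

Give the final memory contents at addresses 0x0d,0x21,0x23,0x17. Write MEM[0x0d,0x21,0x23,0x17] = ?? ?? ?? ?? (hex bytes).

MEM[0x0d,0x21,0x23,0x17] = a5 a5 03 b9

[0] 0x25->0x15 len=3 : f7 d0 b9
[1] 0x01->0x1f len=8 : 75 39 a5 e6 03 5f 47 1d
[2] 0x13->0x01 len=5 : 0d bd f7 d0 b9
[3] 0x26->0x11 len=4 : 1d b9 7d db
[4] 0x20->0x0c len=8 : 39 a5 e6 03 5f 47 1d b9
query mem[0x0d]=0xa5, mem[0x21]=0xa5, mem[0x23]=0x03, mem[0x17]=0xb9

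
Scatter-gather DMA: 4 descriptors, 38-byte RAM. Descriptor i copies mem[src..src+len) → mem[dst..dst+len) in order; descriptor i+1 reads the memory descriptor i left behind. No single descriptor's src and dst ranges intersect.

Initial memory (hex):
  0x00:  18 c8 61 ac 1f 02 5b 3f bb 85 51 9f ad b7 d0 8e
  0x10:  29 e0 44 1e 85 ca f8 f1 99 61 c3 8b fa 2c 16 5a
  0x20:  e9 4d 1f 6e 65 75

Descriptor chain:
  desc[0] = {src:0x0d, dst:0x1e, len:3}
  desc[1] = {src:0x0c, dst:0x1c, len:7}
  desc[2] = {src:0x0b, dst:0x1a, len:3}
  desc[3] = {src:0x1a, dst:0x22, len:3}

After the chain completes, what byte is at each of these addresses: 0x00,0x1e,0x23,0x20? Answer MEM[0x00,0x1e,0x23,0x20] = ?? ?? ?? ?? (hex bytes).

  after D0: wrote 3B at 0x1e = b7d08e
  after D1: wrote 7B at 0x1c = adb7d08e29e044
  after D2: wrote 3B at 0x1a = 9fadb7
  after D3: wrote 3B at 0x22 = 9fadb7
query mem[0x00]=0x18, mem[0x1e]=0xd0, mem[0x23]=0xad, mem[0x20]=0x29

MEM[0x00,0x1e,0x23,0x20] = 18 d0 ad 29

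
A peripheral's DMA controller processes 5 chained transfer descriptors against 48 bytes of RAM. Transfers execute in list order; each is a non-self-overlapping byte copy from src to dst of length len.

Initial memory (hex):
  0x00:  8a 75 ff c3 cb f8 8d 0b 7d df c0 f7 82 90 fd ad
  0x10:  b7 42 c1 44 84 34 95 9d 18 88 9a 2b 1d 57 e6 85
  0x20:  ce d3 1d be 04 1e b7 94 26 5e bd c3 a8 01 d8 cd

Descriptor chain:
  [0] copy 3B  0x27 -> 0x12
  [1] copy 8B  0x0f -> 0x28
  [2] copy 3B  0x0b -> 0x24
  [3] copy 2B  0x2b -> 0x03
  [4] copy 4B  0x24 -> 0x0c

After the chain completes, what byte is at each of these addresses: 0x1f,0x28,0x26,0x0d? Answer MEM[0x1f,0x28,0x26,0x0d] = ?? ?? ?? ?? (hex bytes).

D0: mem[0x12..0x14] <- [94 26 5e]
D1: mem[0x28..0x2f] <- [ad b7 42 94 26 5e 34 95]
D2: mem[0x24..0x26] <- [f7 82 90]
D3: mem[0x03..0x04] <- [94 26]
D4: mem[0x0c..0x0f] <- [f7 82 90 94]
query mem[0x1f]=0x85, mem[0x28]=0xad, mem[0x26]=0x90, mem[0x0d]=0x82

MEM[0x1f,0x28,0x26,0x0d] = 85 ad 90 82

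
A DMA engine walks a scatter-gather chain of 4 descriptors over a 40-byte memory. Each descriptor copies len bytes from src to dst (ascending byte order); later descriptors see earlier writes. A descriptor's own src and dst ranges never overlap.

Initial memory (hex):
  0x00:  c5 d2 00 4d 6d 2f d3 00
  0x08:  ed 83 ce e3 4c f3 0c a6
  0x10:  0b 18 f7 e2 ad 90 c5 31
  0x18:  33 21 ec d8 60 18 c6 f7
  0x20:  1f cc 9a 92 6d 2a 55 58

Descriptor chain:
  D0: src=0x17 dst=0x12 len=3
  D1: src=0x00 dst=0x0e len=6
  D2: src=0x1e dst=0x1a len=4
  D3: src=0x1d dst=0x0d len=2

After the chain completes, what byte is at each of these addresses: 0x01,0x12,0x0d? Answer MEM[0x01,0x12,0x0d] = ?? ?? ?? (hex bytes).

MEM[0x01,0x12,0x0d] = d2 6d cc

  after D0: wrote 3B at 0x12 = 313321
  after D1: wrote 6B at 0x0e = c5d2004d6d2f
  after D2: wrote 4B at 0x1a = c6f71fcc
  after D3: wrote 2B at 0x0d = ccc6
query mem[0x01]=0xd2, mem[0x12]=0x6d, mem[0x0d]=0xcc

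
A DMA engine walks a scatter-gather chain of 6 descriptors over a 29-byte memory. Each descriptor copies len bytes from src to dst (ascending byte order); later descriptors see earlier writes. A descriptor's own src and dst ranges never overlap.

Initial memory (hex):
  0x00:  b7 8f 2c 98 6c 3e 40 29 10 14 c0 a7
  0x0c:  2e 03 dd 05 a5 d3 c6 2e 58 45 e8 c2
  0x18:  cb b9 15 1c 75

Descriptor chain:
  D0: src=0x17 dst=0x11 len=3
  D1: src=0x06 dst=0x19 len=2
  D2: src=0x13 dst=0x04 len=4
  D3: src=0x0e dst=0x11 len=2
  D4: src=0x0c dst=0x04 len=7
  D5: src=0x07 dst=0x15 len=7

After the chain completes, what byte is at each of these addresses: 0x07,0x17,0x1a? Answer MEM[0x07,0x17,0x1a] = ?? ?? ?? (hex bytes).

  after D0: wrote 3B at 0x11 = c2cbb9
  after D1: wrote 2B at 0x19 = 4029
  after D2: wrote 4B at 0x04 = b95845e8
  after D3: wrote 2B at 0x11 = dd05
  after D4: wrote 7B at 0x04 = 2e03dd05a5dd05
  after D5: wrote 7B at 0x15 = 05a5dd05a72e03
query mem[0x07]=0x05, mem[0x17]=0xdd, mem[0x1a]=0x2e

MEM[0x07,0x17,0x1a] = 05 dd 2e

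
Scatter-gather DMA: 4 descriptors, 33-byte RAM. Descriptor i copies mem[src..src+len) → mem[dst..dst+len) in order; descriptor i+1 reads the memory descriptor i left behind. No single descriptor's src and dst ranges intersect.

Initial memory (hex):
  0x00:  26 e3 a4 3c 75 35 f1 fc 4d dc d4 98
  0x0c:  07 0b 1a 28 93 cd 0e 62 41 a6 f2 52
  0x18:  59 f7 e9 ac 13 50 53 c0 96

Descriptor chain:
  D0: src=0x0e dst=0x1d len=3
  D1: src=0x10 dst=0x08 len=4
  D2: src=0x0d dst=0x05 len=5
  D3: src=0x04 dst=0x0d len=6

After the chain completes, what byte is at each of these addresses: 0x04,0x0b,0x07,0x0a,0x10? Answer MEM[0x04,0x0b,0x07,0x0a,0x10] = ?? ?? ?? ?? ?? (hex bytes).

MEM[0x04,0x0b,0x07,0x0a,0x10] = 75 62 28 0e 28

#0 dst[0x1d+3] := {0x1a,0x28,0x93}
#1 dst[0x08+4] := {0x93,0xcd,0x0e,0x62}
#2 dst[0x05+5] := {0x0b,0x1a,0x28,0x93,0xcd}
#3 dst[0x0d+6] := {0x75,0x0b,0x1a,0x28,0x93,0xcd}
query mem[0x04]=0x75, mem[0x0b]=0x62, mem[0x07]=0x28, mem[0x0a]=0x0e, mem[0x10]=0x28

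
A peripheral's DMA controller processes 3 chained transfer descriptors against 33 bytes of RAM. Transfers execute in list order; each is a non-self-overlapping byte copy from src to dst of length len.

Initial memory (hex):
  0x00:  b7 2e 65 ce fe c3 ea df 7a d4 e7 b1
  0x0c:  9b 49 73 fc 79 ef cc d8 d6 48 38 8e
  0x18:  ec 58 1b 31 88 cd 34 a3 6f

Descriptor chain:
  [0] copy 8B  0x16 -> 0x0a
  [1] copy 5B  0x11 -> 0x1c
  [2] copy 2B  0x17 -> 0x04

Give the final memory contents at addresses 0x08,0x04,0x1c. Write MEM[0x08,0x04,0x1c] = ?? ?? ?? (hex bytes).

  after D0: wrote 8B at 0x0a = 388eec581b3188cd
  after D1: wrote 5B at 0x1c = cdccd8d648
  after D2: wrote 2B at 0x04 = 8eec
query mem[0x08]=0x7a, mem[0x04]=0x8e, mem[0x1c]=0xcd

MEM[0x08,0x04,0x1c] = 7a 8e cd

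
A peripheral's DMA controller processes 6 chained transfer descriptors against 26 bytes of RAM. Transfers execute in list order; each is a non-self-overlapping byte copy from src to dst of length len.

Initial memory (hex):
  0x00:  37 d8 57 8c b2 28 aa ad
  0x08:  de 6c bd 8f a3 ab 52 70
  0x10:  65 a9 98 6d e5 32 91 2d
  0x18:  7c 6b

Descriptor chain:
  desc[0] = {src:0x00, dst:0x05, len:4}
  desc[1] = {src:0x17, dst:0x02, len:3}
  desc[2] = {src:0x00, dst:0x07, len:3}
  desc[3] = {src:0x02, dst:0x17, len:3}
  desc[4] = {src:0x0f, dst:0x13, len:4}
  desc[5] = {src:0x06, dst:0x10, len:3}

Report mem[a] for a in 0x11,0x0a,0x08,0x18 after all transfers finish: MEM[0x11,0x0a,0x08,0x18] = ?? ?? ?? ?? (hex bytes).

MEM[0x11,0x0a,0x08,0x18] = 37 bd d8 7c

  after D0: wrote 4B at 0x05 = 37d8578c
  after D1: wrote 3B at 0x02 = 2d7c6b
  after D2: wrote 3B at 0x07 = 37d82d
  after D3: wrote 3B at 0x17 = 2d7c6b
  after D4: wrote 4B at 0x13 = 7065a998
  after D5: wrote 3B at 0x10 = d837d8
query mem[0x11]=0x37, mem[0x0a]=0xbd, mem[0x08]=0xd8, mem[0x18]=0x7c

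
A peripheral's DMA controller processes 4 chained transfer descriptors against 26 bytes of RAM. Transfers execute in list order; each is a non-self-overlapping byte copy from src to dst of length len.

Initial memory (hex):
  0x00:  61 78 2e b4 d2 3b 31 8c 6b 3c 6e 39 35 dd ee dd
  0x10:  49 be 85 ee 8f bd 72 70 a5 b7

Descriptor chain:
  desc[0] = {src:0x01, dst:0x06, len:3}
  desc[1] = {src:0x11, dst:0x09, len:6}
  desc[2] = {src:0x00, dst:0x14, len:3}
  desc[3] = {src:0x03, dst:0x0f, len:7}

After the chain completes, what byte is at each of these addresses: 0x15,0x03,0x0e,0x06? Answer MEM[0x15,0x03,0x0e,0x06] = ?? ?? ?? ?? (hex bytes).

MEM[0x15,0x03,0x0e,0x06] = be b4 72 78

D0: mem[0x06..0x08] <- [78 2e b4]
D1: mem[0x09..0x0e] <- [be 85 ee 8f bd 72]
D2: mem[0x14..0x16] <- [61 78 2e]
D3: mem[0x0f..0x15] <- [b4 d2 3b 78 2e b4 be]
query mem[0x15]=0xbe, mem[0x03]=0xb4, mem[0x0e]=0x72, mem[0x06]=0x78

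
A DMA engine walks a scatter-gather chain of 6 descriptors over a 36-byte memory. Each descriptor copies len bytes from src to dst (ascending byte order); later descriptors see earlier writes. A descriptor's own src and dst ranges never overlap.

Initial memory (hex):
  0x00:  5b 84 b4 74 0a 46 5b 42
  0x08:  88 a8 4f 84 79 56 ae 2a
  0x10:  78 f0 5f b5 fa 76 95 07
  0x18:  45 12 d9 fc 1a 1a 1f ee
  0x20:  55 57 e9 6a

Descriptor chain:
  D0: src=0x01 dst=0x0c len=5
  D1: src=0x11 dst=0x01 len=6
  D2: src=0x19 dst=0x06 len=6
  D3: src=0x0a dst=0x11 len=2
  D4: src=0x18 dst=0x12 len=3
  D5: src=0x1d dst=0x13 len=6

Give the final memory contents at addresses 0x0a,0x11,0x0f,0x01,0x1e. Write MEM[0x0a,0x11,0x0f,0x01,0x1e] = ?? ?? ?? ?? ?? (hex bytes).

MEM[0x0a,0x11,0x0f,0x01,0x1e] = 1a 1a 0a f0 1f

[0] 0x01->0x0c len=5 : 84 b4 74 0a 46
[1] 0x11->0x01 len=6 : f0 5f b5 fa 76 95
[2] 0x19->0x06 len=6 : 12 d9 fc 1a 1a 1f
[3] 0x0a->0x11 len=2 : 1a 1f
[4] 0x18->0x12 len=3 : 45 12 d9
[5] 0x1d->0x13 len=6 : 1a 1f ee 55 57 e9
query mem[0x0a]=0x1a, mem[0x11]=0x1a, mem[0x0f]=0x0a, mem[0x01]=0xf0, mem[0x1e]=0x1f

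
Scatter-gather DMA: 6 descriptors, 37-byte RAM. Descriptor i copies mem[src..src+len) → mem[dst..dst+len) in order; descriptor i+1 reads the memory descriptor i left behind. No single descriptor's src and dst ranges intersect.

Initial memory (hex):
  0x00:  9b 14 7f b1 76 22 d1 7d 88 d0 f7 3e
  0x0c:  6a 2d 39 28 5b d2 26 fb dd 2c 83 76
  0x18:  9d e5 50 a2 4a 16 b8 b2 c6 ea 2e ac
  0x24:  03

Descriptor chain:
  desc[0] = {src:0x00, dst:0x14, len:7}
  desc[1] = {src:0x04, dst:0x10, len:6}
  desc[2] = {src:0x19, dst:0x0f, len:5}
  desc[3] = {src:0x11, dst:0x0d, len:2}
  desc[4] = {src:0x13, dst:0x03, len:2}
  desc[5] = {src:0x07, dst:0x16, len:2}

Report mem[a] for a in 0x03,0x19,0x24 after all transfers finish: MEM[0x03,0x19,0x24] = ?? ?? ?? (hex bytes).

[0] 0x00->0x14 len=7 : 9b 14 7f b1 76 22 d1
[1] 0x04->0x10 len=6 : 76 22 d1 7d 88 d0
[2] 0x19->0x0f len=5 : 22 d1 a2 4a 16
[3] 0x11->0x0d len=2 : a2 4a
[4] 0x13->0x03 len=2 : 16 88
[5] 0x07->0x16 len=2 : 7d 88
query mem[0x03]=0x16, mem[0x19]=0x22, mem[0x24]=0x03

MEM[0x03,0x19,0x24] = 16 22 03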